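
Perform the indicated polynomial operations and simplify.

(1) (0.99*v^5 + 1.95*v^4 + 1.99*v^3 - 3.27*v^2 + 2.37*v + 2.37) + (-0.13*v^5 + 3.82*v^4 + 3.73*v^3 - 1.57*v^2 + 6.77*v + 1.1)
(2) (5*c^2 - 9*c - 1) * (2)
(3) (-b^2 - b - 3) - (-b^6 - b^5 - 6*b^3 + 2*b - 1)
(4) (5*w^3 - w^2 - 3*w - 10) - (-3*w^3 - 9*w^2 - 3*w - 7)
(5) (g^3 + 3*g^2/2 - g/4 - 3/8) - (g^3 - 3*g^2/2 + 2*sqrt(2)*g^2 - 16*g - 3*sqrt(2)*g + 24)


(1) = 0.86*v^5 + 5.77*v^4 + 5.72*v^3 - 4.84*v^2 + 9.14*v + 3.47
(2) = 10*c^2 - 18*c - 2
(3) = b^6 + b^5 + 6*b^3 - b^2 - 3*b - 2
(4) = 8*w^3 + 8*w^2 - 3
(5) = -2*sqrt(2)*g^2 + 3*g^2 + 3*sqrt(2)*g + 63*g/4 - 195/8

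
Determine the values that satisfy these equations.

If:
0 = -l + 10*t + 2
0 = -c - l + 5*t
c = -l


Then:
c = -2
l = 2
t = 0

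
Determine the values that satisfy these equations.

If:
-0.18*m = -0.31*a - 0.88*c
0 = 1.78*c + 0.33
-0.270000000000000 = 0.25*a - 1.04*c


Then:
a = -1.85
c = -0.19
m = -4.09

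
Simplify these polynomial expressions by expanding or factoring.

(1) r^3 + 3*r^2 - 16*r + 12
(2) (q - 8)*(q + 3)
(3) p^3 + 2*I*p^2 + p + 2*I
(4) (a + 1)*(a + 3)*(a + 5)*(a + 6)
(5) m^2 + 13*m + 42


(1) = (r - 2)*(r - 1)*(r + 6)
(2) = q^2 - 5*q - 24
(3) = (p - I)*(p + I)*(p + 2*I)
(4) = a^4 + 15*a^3 + 77*a^2 + 153*a + 90
(5) = (m + 6)*(m + 7)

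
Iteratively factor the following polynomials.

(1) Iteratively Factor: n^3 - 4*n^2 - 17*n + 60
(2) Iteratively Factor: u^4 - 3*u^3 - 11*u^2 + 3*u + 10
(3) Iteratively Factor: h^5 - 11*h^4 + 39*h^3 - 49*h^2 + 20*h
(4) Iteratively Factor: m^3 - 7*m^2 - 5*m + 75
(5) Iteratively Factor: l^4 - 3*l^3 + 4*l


(1) = (n - 5)*(n^2 + n - 12) = (n - 5)*(n - 3)*(n + 4)
(2) = (u - 5)*(u^3 + 2*u^2 - u - 2) = (u - 5)*(u + 1)*(u^2 + u - 2) = (u - 5)*(u - 1)*(u + 1)*(u + 2)
(3) = (h - 1)*(h^4 - 10*h^3 + 29*h^2 - 20*h) = (h - 4)*(h - 1)*(h^3 - 6*h^2 + 5*h) = h*(h - 4)*(h - 1)*(h^2 - 6*h + 5) = h*(h - 4)*(h - 1)^2*(h - 5)
(4) = (m - 5)*(m^2 - 2*m - 15) = (m - 5)*(m + 3)*(m - 5)
(5) = (l - 2)*(l^3 - l^2 - 2*l) = l*(l - 2)*(l^2 - l - 2) = l*(l - 2)*(l + 1)*(l - 2)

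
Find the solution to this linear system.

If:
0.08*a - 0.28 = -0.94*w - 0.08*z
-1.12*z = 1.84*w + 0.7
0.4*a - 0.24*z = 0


Then:
a = -0.86
w = 0.49
z = -1.44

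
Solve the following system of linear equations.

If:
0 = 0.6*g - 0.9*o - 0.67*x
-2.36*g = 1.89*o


Then:
g = 0.388674033149171*x
o = -0.485328422344997*x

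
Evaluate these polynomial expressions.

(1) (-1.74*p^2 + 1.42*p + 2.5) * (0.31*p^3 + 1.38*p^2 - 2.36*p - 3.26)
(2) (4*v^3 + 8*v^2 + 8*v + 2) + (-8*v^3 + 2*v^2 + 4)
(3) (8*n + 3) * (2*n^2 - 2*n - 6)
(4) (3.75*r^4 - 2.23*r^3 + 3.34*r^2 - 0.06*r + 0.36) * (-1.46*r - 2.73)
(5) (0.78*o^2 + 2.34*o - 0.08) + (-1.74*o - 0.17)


(1) = -0.5394*p^5 - 1.961*p^4 + 6.841*p^3 + 5.7712*p^2 - 10.5292*p - 8.15
(2) = -4*v^3 + 10*v^2 + 8*v + 6
(3) = 16*n^3 - 10*n^2 - 54*n - 18
(4) = -5.475*r^5 - 6.9817*r^4 + 1.2115*r^3 - 9.0306*r^2 - 0.3618*r - 0.9828
(5) = 0.78*o^2 + 0.6*o - 0.25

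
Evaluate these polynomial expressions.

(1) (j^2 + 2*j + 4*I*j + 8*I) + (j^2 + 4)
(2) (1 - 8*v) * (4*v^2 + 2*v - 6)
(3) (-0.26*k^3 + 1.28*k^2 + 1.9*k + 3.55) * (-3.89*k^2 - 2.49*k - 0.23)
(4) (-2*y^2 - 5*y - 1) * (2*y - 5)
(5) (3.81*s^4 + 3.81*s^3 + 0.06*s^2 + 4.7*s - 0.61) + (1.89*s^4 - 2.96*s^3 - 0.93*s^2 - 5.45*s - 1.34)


(1) = 2*j^2 + 2*j + 4*I*j + 4 + 8*I
(2) = -32*v^3 - 12*v^2 + 50*v - 6
(3) = 1.0114*k^5 - 4.3318*k^4 - 10.5184*k^3 - 18.8349*k^2 - 9.2765*k - 0.8165
(4) = -4*y^3 + 23*y + 5
(5) = 5.7*s^4 + 0.85*s^3 - 0.87*s^2 - 0.75*s - 1.95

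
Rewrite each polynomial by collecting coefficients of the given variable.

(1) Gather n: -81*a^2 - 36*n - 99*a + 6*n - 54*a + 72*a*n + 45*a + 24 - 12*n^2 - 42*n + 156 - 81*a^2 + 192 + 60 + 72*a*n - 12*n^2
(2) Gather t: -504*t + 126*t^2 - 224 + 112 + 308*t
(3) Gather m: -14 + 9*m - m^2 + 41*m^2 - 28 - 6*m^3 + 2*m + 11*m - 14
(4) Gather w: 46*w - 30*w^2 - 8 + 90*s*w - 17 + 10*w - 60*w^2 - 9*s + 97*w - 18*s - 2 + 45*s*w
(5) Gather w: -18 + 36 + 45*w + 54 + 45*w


(1) = -162*a^2 - 108*a - 24*n^2 + n*(144*a - 72) + 432
(2) = 126*t^2 - 196*t - 112
(3) = -6*m^3 + 40*m^2 + 22*m - 56
(4) = -27*s - 90*w^2 + w*(135*s + 153) - 27
(5) = 90*w + 72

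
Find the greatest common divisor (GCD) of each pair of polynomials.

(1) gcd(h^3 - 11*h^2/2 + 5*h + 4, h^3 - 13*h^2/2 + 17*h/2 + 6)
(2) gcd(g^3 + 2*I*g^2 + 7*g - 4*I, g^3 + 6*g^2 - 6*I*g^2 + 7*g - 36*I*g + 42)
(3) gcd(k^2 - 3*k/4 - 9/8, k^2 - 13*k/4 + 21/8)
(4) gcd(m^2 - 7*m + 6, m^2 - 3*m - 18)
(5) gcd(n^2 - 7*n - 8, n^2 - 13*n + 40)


(1) = gcd((h - 4)*(h - 2)*(h + 1/2), (h - 4)*(h - 3)*(h + 1/2)) = h^2 - 7*h/2 - 2
(2) = gcd((g - I)^2*(g + 4*I), (g + 6)*(g - 7*I)*(g + I)) = 1
(3) = k - 3/2
(4) = gcd((m - 6)*(m - 1), (m - 6)*(m + 3)) = m - 6
(5) = n - 8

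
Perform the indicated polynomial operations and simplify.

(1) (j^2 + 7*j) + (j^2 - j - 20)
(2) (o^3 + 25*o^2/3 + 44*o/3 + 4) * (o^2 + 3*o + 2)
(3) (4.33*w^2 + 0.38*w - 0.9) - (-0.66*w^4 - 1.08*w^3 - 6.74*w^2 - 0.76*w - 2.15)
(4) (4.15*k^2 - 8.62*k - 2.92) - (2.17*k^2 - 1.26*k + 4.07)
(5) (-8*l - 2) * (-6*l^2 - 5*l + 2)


(1) = 2*j^2 + 6*j - 20
(2) = o^5 + 34*o^4/3 + 125*o^3/3 + 194*o^2/3 + 124*o/3 + 8
(3) = 0.66*w^4 + 1.08*w^3 + 11.07*w^2 + 1.14*w + 1.25
(4) = 1.98*k^2 - 7.36*k - 6.99
(5) = 48*l^3 + 52*l^2 - 6*l - 4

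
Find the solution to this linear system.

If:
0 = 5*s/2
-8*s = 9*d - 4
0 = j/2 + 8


Then:
d = 4/9
j = -16
s = 0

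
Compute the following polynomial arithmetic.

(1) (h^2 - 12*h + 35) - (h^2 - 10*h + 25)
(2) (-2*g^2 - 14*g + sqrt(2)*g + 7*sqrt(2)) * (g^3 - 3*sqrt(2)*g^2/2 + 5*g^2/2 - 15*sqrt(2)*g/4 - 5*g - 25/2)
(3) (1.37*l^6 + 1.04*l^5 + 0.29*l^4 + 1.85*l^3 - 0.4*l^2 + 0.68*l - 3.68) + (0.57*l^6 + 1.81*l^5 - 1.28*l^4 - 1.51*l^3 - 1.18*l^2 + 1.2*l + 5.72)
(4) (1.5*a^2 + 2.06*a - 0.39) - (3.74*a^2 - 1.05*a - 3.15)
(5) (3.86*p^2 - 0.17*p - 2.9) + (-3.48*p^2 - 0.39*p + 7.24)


(1) = 10 - 2*h
(2) = -2*g^5 - 19*g^4 + 4*sqrt(2)*g^4 - 28*g^3 + 38*sqrt(2)*g^3 + 133*g^2/2 + 65*sqrt(2)*g^2 - 95*sqrt(2)*g/2 + 245*g/2 - 175*sqrt(2)/2
(3) = 1.94*l^6 + 2.85*l^5 - 0.99*l^4 + 0.34*l^3 - 1.58*l^2 + 1.88*l + 2.04
(4) = -2.24*a^2 + 3.11*a + 2.76
(5) = 0.38*p^2 - 0.56*p + 4.34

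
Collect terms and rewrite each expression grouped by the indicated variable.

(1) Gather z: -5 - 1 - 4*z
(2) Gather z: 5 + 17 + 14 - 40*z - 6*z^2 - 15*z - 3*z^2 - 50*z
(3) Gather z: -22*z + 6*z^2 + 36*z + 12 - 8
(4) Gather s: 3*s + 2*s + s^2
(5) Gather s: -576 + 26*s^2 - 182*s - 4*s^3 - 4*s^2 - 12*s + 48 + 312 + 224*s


(1) = -4*z - 6
(2) = -9*z^2 - 105*z + 36
(3) = 6*z^2 + 14*z + 4
(4) = s^2 + 5*s
(5) = -4*s^3 + 22*s^2 + 30*s - 216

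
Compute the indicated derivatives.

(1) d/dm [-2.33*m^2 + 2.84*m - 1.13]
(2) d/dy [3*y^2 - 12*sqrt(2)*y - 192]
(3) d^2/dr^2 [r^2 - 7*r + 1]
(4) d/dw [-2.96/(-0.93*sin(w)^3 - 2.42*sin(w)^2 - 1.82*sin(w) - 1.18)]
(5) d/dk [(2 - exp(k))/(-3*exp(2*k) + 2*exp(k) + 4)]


(1) = 2.84 - 4.66*m
(2) = 6*y - 12*sqrt(2)
(3) = 2
(4) = (-14.3264*sin(w) + 4.1292*cos(2*w) - 9.5164)*cos(w)/(0.93*sin(w)^3 + 2.42*sin(w)^2 + 1.82*sin(w) + 1.18)^2
(5) = (-3*exp(2*k) + 12*exp(k) - 8)*exp(k)/(9*exp(4*k) - 12*exp(3*k) - 20*exp(2*k) + 16*exp(k) + 16)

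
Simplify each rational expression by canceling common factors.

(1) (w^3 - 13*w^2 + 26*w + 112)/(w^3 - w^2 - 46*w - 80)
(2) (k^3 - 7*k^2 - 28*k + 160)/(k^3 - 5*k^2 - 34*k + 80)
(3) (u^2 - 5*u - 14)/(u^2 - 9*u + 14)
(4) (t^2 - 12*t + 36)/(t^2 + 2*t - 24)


(1) = (w - 7)/(w + 5)
(2) = (k - 4)/(k - 2)
(3) = (u + 2)/(u - 2)
(4) = (t^2 - 12*t + 36)/(t^2 + 2*t - 24)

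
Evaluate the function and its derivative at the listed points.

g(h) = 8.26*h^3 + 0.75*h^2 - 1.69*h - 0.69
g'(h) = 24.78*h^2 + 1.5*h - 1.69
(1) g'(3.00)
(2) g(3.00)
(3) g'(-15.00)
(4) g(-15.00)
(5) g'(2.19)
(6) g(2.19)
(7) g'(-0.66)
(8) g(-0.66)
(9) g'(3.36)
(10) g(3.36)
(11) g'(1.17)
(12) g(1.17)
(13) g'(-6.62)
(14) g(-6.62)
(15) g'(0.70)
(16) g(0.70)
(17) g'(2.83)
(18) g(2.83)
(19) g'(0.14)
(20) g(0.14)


(1) = 225.83
(2) = 224.01
(3) = 5551.31
(4) = -27684.09
(5) = 120.44
(6) = 85.96
(7) = 8.11
(8) = -1.62
(9) = 283.11
(10) = 315.43
(11) = 33.99
(12) = 11.59
(13) = 1074.35
(14) = -2353.00
(15) = 11.50
(16) = 1.33
(17) = 201.02
(18) = 187.75
(19) = -0.99
(20) = -0.89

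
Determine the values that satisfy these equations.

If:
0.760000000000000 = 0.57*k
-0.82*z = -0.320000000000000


Then:
k = 1.33
z = 0.39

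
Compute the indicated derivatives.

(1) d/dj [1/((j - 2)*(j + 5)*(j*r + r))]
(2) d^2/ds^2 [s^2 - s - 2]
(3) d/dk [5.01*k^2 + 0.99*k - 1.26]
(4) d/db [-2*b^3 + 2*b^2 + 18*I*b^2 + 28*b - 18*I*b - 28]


(1) = (-(j - 2)*(j + 1) - (j - 2)*(j + 5) - (j + 1)*(j + 5))/(r*(j - 2)^2*(j + 1)^2*(j + 5)^2)
(2) = 2
(3) = 10.02*k + 0.99
(4) = -6*b^2 + b*(4 + 36*I) + 28 - 18*I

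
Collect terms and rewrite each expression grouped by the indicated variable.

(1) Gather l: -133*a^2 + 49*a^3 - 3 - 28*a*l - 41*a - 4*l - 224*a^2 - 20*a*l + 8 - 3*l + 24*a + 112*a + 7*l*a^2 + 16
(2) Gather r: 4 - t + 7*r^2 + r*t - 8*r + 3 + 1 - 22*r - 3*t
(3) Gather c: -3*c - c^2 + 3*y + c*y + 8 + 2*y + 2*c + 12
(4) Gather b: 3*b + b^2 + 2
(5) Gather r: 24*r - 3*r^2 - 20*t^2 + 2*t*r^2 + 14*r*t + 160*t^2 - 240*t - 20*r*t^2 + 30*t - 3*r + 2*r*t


(1) = 49*a^3 - 357*a^2 + 95*a + l*(7*a^2 - 48*a - 7) + 21
(2) = 7*r^2 + r*(t - 30) - 4*t + 8
(3) = -c^2 + c*(y - 1) + 5*y + 20
(4) = b^2 + 3*b + 2
(5) = r^2*(2*t - 3) + r*(-20*t^2 + 16*t + 21) + 140*t^2 - 210*t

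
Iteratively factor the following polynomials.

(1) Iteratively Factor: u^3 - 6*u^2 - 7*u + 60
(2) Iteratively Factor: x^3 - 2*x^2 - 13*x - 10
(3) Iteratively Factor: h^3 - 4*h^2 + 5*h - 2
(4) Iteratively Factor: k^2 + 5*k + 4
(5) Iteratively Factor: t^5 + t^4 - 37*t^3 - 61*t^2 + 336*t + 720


(1) = (u + 3)*(u^2 - 9*u + 20) = (u - 4)*(u + 3)*(u - 5)
(2) = (x + 1)*(x^2 - 3*x - 10) = (x + 1)*(x + 2)*(x - 5)
(3) = (h - 1)*(h^2 - 3*h + 2) = (h - 1)^2*(h - 2)
(4) = (k + 1)*(k + 4)
(5) = (t + 3)*(t^4 - 2*t^3 - 31*t^2 + 32*t + 240) = (t - 5)*(t + 3)*(t^3 + 3*t^2 - 16*t - 48) = (t - 5)*(t + 3)^2*(t^2 - 16) = (t - 5)*(t - 4)*(t + 3)^2*(t + 4)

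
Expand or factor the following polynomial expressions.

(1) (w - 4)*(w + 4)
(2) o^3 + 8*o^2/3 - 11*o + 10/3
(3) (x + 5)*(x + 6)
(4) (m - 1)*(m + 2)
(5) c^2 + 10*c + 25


(1) = w^2 - 16
(2) = (o - 2)*(o - 1/3)*(o + 5)
(3) = x^2 + 11*x + 30
(4) = m^2 + m - 2
(5) = (c + 5)^2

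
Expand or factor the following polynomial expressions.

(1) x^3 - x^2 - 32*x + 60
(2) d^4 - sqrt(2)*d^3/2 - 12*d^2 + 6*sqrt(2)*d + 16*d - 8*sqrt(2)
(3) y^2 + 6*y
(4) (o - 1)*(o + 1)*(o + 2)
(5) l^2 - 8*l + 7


(1) = (x - 5)*(x - 2)*(x + 6)
(2) = (d - 2)^2*(d + 4)*(d - sqrt(2)/2)
(3) = y*(y + 6)
(4) = o^3 + 2*o^2 - o - 2
(5) = (l - 7)*(l - 1)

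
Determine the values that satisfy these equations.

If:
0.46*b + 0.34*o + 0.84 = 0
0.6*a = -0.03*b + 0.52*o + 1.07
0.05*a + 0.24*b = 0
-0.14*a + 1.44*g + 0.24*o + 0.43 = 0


Then:
a = -0.48
b = 0.10
g = 0.09
o = -2.61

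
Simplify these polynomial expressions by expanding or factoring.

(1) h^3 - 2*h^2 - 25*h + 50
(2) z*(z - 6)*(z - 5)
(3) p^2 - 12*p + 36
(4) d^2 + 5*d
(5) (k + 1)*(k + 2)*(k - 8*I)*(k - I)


(1) = (h - 5)*(h - 2)*(h + 5)
(2) = z^3 - 11*z^2 + 30*z
(3) = (p - 6)^2
(4) = d*(d + 5)
(5) = k^4 + 3*k^3 - 9*I*k^3 - 6*k^2 - 27*I*k^2 - 24*k - 18*I*k - 16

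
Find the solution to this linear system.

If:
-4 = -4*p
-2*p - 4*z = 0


Then:
p = 1
z = -1/2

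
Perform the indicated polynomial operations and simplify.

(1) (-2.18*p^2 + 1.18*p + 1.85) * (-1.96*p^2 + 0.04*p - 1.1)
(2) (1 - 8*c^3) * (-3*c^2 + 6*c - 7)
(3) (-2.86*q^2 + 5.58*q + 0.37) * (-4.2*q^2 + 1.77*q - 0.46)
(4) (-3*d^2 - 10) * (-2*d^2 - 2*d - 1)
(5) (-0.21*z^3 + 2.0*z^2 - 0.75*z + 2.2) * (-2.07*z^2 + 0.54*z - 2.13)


(1) = 4.2728*p^4 - 2.4*p^3 - 1.1808*p^2 - 1.224*p - 2.035
(2) = 24*c^5 - 48*c^4 + 56*c^3 - 3*c^2 + 6*c - 7
(3) = 12.012*q^4 - 28.4982*q^3 + 9.6382*q^2 - 1.9119*q - 0.1702
(4) = 6*d^4 + 6*d^3 + 23*d^2 + 20*d + 10
(5) = 0.4347*z^5 - 4.2534*z^4 + 3.0798*z^3 - 9.219*z^2 + 2.7855*z - 4.686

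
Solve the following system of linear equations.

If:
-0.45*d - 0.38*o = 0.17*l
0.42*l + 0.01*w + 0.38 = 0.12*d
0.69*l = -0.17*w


Then:
d = 3.16666666666667 - 0.778985507246377*w
l = -0.246376811594203*w
o = 1.03270404271548*w - 3.75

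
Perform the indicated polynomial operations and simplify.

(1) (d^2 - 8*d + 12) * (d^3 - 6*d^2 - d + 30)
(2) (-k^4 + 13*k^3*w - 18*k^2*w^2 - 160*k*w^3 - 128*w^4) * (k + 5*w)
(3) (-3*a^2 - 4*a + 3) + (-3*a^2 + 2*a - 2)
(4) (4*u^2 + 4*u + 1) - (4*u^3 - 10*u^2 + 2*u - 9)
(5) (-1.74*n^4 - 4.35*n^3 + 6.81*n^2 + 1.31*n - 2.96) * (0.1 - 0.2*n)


(1) = d^5 - 14*d^4 + 59*d^3 - 34*d^2 - 252*d + 360
(2) = -k^5 + 8*k^4*w + 47*k^3*w^2 - 250*k^2*w^3 - 928*k*w^4 - 640*w^5
(3) = -6*a^2 - 2*a + 1
(4) = -4*u^3 + 14*u^2 + 2*u + 10
(5) = 0.348*n^5 + 0.696*n^4 - 1.797*n^3 + 0.419*n^2 + 0.723*n - 0.296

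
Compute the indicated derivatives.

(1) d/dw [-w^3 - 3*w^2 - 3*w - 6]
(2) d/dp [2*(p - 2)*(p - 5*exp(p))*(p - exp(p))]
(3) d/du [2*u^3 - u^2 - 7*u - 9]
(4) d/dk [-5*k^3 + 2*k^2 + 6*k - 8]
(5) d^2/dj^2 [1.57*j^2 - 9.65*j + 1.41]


(1) = -3*w^2 - 6*w - 3
(2) = -12*p^2*exp(p) + 6*p^2 + 20*p*exp(2*p) - 8*p - 30*exp(2*p) + 24*exp(p)
(3) = 6*u^2 - 2*u - 7
(4) = -15*k^2 + 4*k + 6
(5) = 3.14000000000000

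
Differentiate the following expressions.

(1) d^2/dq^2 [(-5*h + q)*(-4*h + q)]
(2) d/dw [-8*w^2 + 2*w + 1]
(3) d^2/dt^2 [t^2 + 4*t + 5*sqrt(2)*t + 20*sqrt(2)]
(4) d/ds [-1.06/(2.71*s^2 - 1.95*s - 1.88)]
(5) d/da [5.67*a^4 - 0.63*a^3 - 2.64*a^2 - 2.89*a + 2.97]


(1) = 2
(2) = 2 - 16*w
(3) = 2
(4) = (5.7452*s - 2.067)/(-2.71*s^2 + 1.95*s + 1.88)^2
(5) = 22.68*a^3 - 1.89*a^2 - 5.28*a - 2.89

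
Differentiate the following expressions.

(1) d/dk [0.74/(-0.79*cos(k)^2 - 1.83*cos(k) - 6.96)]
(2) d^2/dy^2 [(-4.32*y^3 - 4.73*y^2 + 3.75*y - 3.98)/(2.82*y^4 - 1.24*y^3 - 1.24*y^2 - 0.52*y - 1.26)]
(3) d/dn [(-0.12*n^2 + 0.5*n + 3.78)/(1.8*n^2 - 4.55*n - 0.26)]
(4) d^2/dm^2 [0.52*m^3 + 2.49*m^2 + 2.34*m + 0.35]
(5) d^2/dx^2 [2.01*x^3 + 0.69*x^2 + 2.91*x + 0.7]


(1) = -(1.1692*cos(k) + 1.3542)*sin(k)/(0.79*cos(k)^2 + 1.83*cos(k) + 6.96)^2
(2) = (-68.708736*y^9 - 225.689112*y^8 + 366.460128*y^7 - 965.847472*y^6 - 61.479504*y^5 - 59.400048*y^4 + 319.341536*y^3 - 264.766416*y^2 - 54.392304*y - 9.648376)/(22.425768*y^12 - 29.582928*y^11 - 16.574832*y^10 + 11.703824*y^9 - 11.861832*y^8 + 29.227296*y^7 + 16.207328*y^6 - 3.942816*y^5 + 1.738392*y^4 - 10.921168*y^3 - 6.927984*y^2 - 2.476656*y - 2.000376)
(3) = (-0.354*n^2 - 13.5456*n + 17.069)/(3.24*n^4 - 16.38*n^3 + 19.7665*n^2 + 2.366*n + 0.0676)
(4) = 3.12*m + 4.98
(5) = 12.06*x + 1.38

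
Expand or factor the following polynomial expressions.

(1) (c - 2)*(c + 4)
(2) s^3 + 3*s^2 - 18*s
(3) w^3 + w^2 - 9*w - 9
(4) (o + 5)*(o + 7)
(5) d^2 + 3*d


(1) = c^2 + 2*c - 8
(2) = s*(s - 3)*(s + 6)
(3) = (w - 3)*(w + 1)*(w + 3)
(4) = o^2 + 12*o + 35
(5) = d*(d + 3)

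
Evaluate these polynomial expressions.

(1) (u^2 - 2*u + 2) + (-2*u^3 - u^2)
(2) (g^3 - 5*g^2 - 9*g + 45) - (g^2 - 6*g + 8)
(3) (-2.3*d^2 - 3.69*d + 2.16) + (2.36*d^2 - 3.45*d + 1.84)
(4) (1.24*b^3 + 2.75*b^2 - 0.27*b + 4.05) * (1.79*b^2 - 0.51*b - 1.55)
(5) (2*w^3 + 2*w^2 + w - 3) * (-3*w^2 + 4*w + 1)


(1) = -2*u^3 - 2*u + 2
(2) = g^3 - 6*g^2 - 3*g + 37
(3) = 0.06*d^2 - 7.14*d + 4.0
(4) = 2.2196*b^5 + 4.2901*b^4 - 3.8078*b^3 + 3.1247*b^2 - 1.647*b - 6.2775
(5) = -6*w^5 + 2*w^4 + 7*w^3 + 15*w^2 - 11*w - 3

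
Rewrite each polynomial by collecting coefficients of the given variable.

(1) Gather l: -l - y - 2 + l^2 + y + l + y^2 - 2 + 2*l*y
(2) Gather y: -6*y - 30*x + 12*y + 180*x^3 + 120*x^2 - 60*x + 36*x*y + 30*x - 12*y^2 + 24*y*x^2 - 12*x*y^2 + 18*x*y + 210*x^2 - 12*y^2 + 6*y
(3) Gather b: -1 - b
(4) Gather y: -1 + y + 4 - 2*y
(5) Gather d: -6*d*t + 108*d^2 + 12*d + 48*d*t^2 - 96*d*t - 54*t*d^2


(1) = l^2 + 2*l*y + y^2 - 4
(2) = 180*x^3 + 330*x^2 - 60*x + y^2*(-12*x - 24) + y*(24*x^2 + 54*x + 12)
(3) = -b - 1
(4) = 3 - y
(5) = d^2*(108 - 54*t) + d*(48*t^2 - 102*t + 12)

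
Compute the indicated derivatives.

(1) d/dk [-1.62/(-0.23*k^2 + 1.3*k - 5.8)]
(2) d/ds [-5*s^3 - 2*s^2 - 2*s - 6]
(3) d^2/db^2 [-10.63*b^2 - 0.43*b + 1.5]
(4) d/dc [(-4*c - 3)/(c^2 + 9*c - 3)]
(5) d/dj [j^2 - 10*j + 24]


(1) = (2.106 - 0.7452*k)/(0.23*k^2 - 1.3*k + 5.8)^2
(2) = -15*s^2 - 4*s - 2
(3) = -21.2600000000000
(4) = (4*c^2 + 6*c + 39)/(c^4 + 18*c^3 + 75*c^2 - 54*c + 9)
(5) = 2*j - 10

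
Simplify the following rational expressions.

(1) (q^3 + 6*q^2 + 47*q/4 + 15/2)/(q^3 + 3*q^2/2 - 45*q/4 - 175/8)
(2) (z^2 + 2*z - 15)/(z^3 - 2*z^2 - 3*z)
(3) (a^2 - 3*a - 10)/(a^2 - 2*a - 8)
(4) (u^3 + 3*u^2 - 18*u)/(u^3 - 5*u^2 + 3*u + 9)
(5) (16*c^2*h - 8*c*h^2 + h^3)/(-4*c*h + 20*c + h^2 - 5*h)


(1) = (4*q^2 + 14*q + 12)/(4*q^2 - 4*q - 35)
(2) = (z + 5)/(z^2 + z)
(3) = (a - 5)/(a - 4)
(4) = (u^2 + 6*u)/(u^2 - 2*u - 3)
(5) = (-4*c*h + h^2)/(h - 5)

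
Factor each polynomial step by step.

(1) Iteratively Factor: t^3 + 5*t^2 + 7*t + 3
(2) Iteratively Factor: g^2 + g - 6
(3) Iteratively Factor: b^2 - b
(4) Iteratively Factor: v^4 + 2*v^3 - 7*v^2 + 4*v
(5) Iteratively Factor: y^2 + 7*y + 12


(1) = (t + 1)*(t^2 + 4*t + 3) = (t + 1)*(t + 3)*(t + 1)
(2) = (g + 3)*(g - 2)
(3) = (b - 1)*(b)
(4) = (v - 1)*(v^3 + 3*v^2 - 4*v) = v*(v - 1)*(v^2 + 3*v - 4) = v*(v - 1)*(v + 4)*(v - 1)
(5) = (y + 4)*(y + 3)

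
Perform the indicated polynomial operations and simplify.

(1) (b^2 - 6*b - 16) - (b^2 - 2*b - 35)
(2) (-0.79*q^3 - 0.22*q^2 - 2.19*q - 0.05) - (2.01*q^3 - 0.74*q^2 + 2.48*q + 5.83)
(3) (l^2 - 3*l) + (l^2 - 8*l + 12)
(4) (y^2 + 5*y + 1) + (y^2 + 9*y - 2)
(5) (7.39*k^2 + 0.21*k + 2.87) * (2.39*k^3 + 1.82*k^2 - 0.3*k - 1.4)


(1) = 19 - 4*b
(2) = -2.8*q^3 + 0.52*q^2 - 4.67*q - 5.88
(3) = 2*l^2 - 11*l + 12
(4) = 2*y^2 + 14*y - 1
(5) = 17.6621*k^5 + 13.9517*k^4 + 5.0245*k^3 - 5.1856*k^2 - 1.155*k - 4.018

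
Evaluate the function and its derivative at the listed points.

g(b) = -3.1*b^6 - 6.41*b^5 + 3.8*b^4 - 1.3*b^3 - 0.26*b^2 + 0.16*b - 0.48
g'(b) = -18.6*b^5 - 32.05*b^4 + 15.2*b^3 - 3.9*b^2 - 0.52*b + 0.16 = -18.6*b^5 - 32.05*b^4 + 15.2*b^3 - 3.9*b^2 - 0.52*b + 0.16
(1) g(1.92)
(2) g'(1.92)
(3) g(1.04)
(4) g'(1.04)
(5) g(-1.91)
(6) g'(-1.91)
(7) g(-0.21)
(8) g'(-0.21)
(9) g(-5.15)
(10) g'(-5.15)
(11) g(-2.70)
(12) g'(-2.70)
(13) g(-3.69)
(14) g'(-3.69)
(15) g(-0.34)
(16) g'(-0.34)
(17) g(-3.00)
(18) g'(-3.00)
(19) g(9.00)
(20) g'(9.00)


(1) = -281.24
(2) = -828.49
(3) = -9.33
(4) = -47.62
(5) = 70.33
(6) = -72.73
(7) = -0.50
(8) = -0.10
(9) = -31772.75
(10) = 42660.68
(11) = -56.51
(12) = 639.58
(13) = -2675.22
(14) = 5967.88
(15) = -0.44
(16) = -1.06
(17) = -362.67
(18) = 1479.97
(19) = -2002007.19
(20) = -1297831.07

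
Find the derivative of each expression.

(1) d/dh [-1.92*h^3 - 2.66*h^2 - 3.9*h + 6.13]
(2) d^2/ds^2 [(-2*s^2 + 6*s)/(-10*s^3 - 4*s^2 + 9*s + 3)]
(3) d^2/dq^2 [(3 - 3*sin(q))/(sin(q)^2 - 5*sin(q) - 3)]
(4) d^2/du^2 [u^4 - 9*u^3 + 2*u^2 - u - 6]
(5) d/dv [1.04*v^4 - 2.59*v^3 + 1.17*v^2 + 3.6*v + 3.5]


(1) = -5.76*h^2 - 5.32*h - 3.9
(2) = 8*(50*s^6 - 450*s^5 - 45*s^4 - 36*s^3 - 252*s^2 - 54*s + 45)/(1000*s^9 + 1200*s^8 - 2220*s^7 - 2996*s^6 + 1278*s^5 + 2448*s^4 + 189*s^3 - 621*s^2 - 243*s - 27)
(3) = 3*(sin(q)^5 + sin(q)^4 + 31*sin(q)^3 - 46*sin(q)^2 - 24*sin(q) + 86)/(sin(q)^2 - 5*sin(q) - 3)^3
(4) = 12*u^2 - 54*u + 4
(5) = 4.16*v^3 - 7.77*v^2 + 2.34*v + 3.6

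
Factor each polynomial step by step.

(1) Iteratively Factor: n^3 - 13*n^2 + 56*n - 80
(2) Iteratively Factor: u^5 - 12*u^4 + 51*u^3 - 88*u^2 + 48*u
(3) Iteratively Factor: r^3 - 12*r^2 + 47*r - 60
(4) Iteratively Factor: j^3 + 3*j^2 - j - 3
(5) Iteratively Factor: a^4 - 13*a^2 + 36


(1) = (n - 4)*(n^2 - 9*n + 20) = (n - 4)^2*(n - 5)
(2) = (u - 1)*(u^4 - 11*u^3 + 40*u^2 - 48*u) = (u - 4)*(u - 1)*(u^3 - 7*u^2 + 12*u) = (u - 4)*(u - 3)*(u - 1)*(u^2 - 4*u) = u*(u - 4)*(u - 3)*(u - 1)*(u - 4)
(3) = (r - 5)*(r^2 - 7*r + 12) = (r - 5)*(r - 4)*(r - 3)
(4) = (j + 1)*(j^2 + 2*j - 3) = (j + 1)*(j + 3)*(j - 1)
(5) = (a - 3)*(a^3 + 3*a^2 - 4*a - 12) = (a - 3)*(a + 2)*(a^2 + a - 6) = (a - 3)*(a + 2)*(a + 3)*(a - 2)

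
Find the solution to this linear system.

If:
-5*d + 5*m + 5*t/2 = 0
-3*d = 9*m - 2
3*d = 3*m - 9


Then:
d = -25/12
m = 11/12
t = -6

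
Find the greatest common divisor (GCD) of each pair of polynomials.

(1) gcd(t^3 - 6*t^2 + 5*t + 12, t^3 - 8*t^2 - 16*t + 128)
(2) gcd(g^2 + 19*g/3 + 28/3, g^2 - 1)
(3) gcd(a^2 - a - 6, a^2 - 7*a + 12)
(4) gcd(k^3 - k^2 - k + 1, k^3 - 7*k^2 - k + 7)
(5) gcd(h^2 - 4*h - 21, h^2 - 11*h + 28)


(1) = t - 4
(2) = gcd((g + 7/3)*(g + 4), (g - 1)*(g + 1)) = 1
(3) = a - 3
(4) = gcd((k - 1)^2*(k + 1), (k - 7)*(k - 1)*(k + 1)) = k^2 - 1
(5) = gcd((h - 7)*(h + 3), (h - 7)*(h - 4)) = h - 7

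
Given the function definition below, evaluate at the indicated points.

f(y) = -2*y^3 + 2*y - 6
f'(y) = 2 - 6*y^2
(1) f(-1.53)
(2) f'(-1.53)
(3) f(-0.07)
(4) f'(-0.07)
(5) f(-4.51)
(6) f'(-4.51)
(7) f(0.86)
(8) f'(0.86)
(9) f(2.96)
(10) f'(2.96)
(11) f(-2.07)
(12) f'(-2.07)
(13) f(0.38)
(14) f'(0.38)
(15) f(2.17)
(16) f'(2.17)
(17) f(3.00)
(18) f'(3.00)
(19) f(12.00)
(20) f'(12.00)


(1) = -1.90
(2) = -12.05
(3) = -6.14
(4) = 1.97
(5) = 168.45
(6) = -120.04
(7) = -5.55
(8) = -2.44
(9) = -51.95
(10) = -50.57
(11) = 7.60
(12) = -23.71
(13) = -5.35
(14) = 1.13
(15) = -22.10
(16) = -26.25
(17) = -54.00
(18) = -52.00
(19) = -3438.00
(20) = -862.00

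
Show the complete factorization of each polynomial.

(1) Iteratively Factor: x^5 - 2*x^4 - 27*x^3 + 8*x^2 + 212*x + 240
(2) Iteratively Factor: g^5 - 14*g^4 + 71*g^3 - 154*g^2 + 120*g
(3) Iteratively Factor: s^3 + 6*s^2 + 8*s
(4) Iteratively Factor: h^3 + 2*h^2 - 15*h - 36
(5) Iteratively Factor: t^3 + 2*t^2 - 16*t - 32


(1) = (x + 2)*(x^4 - 4*x^3 - 19*x^2 + 46*x + 120) = (x - 4)*(x + 2)*(x^3 - 19*x - 30) = (x - 4)*(x + 2)^2*(x^2 - 2*x - 15) = (x - 4)*(x + 2)^2*(x + 3)*(x - 5)
(2) = (g)*(g^4 - 14*g^3 + 71*g^2 - 154*g + 120) = g*(g - 5)*(g^3 - 9*g^2 + 26*g - 24) = g*(g - 5)*(g - 2)*(g^2 - 7*g + 12) = g*(g - 5)*(g - 4)*(g - 2)*(g - 3)
(3) = (s)*(s^2 + 6*s + 8) = s*(s + 2)*(s + 4)
(4) = (h - 4)*(h^2 + 6*h + 9) = (h - 4)*(h + 3)*(h + 3)
(5) = (t + 2)*(t^2 - 16) = (t + 2)*(t + 4)*(t - 4)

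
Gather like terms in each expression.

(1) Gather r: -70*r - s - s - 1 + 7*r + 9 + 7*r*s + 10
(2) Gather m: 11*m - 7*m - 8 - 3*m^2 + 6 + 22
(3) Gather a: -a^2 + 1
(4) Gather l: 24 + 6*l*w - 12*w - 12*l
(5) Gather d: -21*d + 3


(1) = r*(7*s - 63) - 2*s + 18
(2) = -3*m^2 + 4*m + 20
(3) = 1 - a^2
(4) = l*(6*w - 12) - 12*w + 24
(5) = 3 - 21*d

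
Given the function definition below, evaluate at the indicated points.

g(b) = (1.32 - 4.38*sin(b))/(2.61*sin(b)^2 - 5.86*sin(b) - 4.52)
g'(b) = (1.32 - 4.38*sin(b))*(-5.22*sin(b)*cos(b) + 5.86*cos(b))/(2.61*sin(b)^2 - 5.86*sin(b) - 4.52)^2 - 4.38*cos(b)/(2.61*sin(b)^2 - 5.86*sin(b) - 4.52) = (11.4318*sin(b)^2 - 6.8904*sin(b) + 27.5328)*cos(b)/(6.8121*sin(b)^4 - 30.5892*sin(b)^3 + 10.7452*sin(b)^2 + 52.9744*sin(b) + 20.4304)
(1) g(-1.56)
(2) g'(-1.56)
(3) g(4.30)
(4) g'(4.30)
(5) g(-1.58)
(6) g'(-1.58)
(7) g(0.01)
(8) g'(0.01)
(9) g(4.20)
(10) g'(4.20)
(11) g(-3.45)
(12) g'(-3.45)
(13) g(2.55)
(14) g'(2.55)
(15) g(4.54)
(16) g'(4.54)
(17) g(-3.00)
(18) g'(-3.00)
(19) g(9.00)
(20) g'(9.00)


(1) = 1.44
(2) = 0.03
(3) = 1.75
(4) = -1.88
(5) = 1.44
(6) = -0.03
(7) = -0.28
(8) = 1.31
(9) = 2.00
(10) = -3.13
(11) = 0.00
(12) = -0.69
(13) = 0.16
(14) = -0.46
(15) = 1.49
(16) = -0.54
(17) = -0.53
(18) = -2.15
(19) = 0.07
(20) = -0.58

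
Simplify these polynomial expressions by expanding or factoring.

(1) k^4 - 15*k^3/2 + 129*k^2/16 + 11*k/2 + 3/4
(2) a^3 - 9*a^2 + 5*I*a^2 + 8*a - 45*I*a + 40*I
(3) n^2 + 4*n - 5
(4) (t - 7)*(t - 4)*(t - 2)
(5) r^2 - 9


(1) = (k - 6)*(k - 2)*(k + 1/4)^2
(2) = (a - 8)*(a - 1)*(a + 5*I)
(3) = (n - 1)*(n + 5)
(4) = t^3 - 13*t^2 + 50*t - 56
(5) = (r - 3)*(r + 3)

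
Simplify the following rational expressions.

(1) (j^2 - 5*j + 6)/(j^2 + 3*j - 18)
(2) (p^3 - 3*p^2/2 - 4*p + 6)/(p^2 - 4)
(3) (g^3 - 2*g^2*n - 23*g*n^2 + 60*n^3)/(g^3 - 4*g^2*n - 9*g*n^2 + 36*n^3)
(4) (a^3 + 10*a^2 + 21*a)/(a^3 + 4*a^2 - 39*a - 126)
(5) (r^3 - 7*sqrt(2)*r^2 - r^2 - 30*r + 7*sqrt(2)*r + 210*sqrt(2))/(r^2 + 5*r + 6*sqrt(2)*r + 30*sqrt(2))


(1) = (j - 2)/(j + 6)
(2) = p - 3/2
(3) = (g + 5*n)/(g + 3*n)
(4) = a/(a - 6)
(5) = (r^2 + r*(-7*sqrt(2) - 6) + 42*sqrt(2))/(r + 6*sqrt(2))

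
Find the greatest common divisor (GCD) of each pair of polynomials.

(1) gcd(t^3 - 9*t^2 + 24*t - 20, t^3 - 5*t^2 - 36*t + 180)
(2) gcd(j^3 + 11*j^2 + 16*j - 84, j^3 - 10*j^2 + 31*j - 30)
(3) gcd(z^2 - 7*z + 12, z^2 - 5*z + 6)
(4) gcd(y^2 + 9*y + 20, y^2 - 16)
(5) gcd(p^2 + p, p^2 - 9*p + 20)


(1) = gcd((t - 5)*(t - 2)^2, (t - 6)*(t - 5)*(t + 6)) = t - 5
(2) = gcd((j - 2)*(j + 6)*(j + 7), (j - 5)*(j - 3)*(j - 2)) = j - 2
(3) = gcd((z - 4)*(z - 3), (z - 3)*(z - 2)) = z - 3
(4) = y + 4
(5) = gcd(p*(p + 1), (p - 5)*(p - 4)) = 1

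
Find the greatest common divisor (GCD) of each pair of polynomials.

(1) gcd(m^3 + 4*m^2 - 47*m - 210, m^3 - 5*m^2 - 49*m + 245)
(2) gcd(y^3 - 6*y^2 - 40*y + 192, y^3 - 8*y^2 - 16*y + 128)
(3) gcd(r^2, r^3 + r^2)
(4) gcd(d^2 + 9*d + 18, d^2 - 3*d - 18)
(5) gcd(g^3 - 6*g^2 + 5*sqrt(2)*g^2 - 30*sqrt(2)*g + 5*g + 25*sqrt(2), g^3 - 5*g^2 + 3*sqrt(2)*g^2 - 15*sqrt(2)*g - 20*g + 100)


(1) = m - 7
(2) = gcd((y - 8)*(y - 4)*(y + 6), (y - 8)*(y - 4)*(y + 4)) = y^2 - 12*y + 32
(3) = r^2
(4) = d + 3
(5) = g^2 + g*(-5 + 5*sqrt(2)) - 25*sqrt(2)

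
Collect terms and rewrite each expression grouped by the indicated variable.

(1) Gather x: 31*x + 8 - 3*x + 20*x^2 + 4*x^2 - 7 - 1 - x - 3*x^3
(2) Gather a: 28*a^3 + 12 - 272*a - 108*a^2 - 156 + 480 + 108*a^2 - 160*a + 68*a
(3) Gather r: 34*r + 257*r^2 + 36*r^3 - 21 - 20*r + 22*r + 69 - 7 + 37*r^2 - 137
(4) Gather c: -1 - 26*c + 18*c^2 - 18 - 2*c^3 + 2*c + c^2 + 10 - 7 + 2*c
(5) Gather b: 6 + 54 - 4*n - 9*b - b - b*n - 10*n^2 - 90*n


(1) = -3*x^3 + 24*x^2 + 27*x
(2) = 28*a^3 - 364*a + 336
(3) = 36*r^3 + 294*r^2 + 36*r - 96
(4) = -2*c^3 + 19*c^2 - 22*c - 16
(5) = b*(-n - 10) - 10*n^2 - 94*n + 60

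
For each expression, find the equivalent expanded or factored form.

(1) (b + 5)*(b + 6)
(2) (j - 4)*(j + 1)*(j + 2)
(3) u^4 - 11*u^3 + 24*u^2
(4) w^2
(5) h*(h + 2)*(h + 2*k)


(1) = b^2 + 11*b + 30
(2) = j^3 - j^2 - 10*j - 8
(3) = u^2*(u - 8)*(u - 3)
(4) = w^2
(5) = h^3 + 2*h^2*k + 2*h^2 + 4*h*k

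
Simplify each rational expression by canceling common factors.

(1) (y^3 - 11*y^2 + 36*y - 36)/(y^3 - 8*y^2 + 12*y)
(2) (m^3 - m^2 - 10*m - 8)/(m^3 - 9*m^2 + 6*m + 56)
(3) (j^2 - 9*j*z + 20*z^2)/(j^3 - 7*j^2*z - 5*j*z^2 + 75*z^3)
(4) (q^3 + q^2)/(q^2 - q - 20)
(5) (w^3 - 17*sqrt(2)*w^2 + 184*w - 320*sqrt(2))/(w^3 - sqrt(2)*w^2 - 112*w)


(1) = (y - 3)/y
(2) = (m + 1)/(m - 7)
(3) = (-j + 4*z)/(-j^2 + 2*j*z + 15*z^2)
(4) = (q^3 + q^2)/(q^2 - q - 20)
(5) = (w^2 - 9*sqrt(2)*w + 40)/(w^2 + 7*sqrt(2)*w)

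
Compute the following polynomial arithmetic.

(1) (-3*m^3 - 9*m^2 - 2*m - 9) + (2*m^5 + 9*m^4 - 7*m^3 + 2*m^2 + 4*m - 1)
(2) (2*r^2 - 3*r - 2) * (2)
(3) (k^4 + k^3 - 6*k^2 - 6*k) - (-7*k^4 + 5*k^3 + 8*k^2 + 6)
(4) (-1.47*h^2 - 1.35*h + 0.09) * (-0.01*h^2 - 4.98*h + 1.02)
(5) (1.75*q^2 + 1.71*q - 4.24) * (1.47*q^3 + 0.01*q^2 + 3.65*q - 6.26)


(1) = 2*m^5 + 9*m^4 - 10*m^3 - 7*m^2 + 2*m - 10
(2) = 4*r^2 - 6*r - 4
(3) = 8*k^4 - 4*k^3 - 14*k^2 - 6*k - 6
(4) = 0.0147*h^4 + 7.3341*h^3 + 5.2227*h^2 - 1.8252*h + 0.0918
(5) = 2.5725*q^5 + 2.5312*q^4 + 0.1718*q^3 - 4.7559*q^2 - 26.1806*q + 26.5424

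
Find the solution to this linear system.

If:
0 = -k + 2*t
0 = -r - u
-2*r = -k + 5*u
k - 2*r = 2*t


Then:
k = 0
r = 0
t = 0
u = 0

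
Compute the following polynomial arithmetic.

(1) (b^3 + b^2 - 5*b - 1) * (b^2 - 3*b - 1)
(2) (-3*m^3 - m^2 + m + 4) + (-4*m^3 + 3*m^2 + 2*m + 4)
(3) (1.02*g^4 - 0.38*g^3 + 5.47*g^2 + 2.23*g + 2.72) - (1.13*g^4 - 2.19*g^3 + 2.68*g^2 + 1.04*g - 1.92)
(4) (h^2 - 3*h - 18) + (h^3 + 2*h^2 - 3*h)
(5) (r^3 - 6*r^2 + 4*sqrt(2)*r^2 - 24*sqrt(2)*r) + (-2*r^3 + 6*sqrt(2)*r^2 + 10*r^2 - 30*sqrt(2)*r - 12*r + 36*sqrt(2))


(1) = b^5 - 2*b^4 - 9*b^3 + 13*b^2 + 8*b + 1
(2) = -7*m^3 + 2*m^2 + 3*m + 8
(3) = -0.11*g^4 + 1.81*g^3 + 2.79*g^2 + 1.19*g + 4.64
(4) = h^3 + 3*h^2 - 6*h - 18
(5) = -r^3 + 4*r^2 + 10*sqrt(2)*r^2 - 54*sqrt(2)*r - 12*r + 36*sqrt(2)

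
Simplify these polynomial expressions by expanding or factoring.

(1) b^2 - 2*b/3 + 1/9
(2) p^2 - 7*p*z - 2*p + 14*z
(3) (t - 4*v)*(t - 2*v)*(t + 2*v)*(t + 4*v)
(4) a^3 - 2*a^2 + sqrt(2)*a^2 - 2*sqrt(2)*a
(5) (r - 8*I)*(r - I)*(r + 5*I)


(1) = (b - 1/3)^2
(2) = (p - 2)*(p - 7*z)
(3) = t^4 - 20*t^2*v^2 + 64*v^4
(4) = a*(a - 2)*(a + sqrt(2))
(5) = r^3 - 4*I*r^2 + 37*r - 40*I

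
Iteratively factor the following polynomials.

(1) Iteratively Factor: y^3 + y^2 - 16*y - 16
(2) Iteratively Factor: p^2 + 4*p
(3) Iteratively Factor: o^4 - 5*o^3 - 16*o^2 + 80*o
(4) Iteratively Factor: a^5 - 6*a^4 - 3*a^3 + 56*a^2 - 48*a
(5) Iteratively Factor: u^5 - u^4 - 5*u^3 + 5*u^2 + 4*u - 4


(1) = (y - 4)*(y^2 + 5*y + 4) = (y - 4)*(y + 4)*(y + 1)
(2) = (p + 4)*(p)
(3) = (o - 4)*(o^3 - o^2 - 20*o) = o*(o - 4)*(o^2 - o - 20) = o*(o - 4)*(o + 4)*(o - 5)
(4) = (a)*(a^4 - 6*a^3 - 3*a^2 + 56*a - 48) = a*(a - 1)*(a^3 - 5*a^2 - 8*a + 48) = a*(a - 4)*(a - 1)*(a^2 - a - 12) = a*(a - 4)*(a - 1)*(a + 3)*(a - 4)
(5) = (u + 1)*(u^4 - 2*u^3 - 3*u^2 + 8*u - 4) = (u - 1)*(u + 1)*(u^3 - u^2 - 4*u + 4) = (u - 1)*(u + 1)*(u + 2)*(u^2 - 3*u + 2) = (u - 2)*(u - 1)*(u + 1)*(u + 2)*(u - 1)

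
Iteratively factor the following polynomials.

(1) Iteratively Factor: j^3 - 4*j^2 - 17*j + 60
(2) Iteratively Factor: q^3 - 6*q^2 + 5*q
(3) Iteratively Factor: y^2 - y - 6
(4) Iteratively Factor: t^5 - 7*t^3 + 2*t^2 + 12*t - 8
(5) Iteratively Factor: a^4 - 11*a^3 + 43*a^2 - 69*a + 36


(1) = (j - 3)*(j^2 - j - 20) = (j - 3)*(j + 4)*(j - 5)
(2) = (q)*(q^2 - 6*q + 5) = q*(q - 1)*(q - 5)
(3) = (y + 2)*(y - 3)
(4) = (t + 2)*(t^4 - 2*t^3 - 3*t^2 + 8*t - 4) = (t - 2)*(t + 2)*(t^3 - 3*t + 2) = (t - 2)*(t - 1)*(t + 2)*(t^2 + t - 2) = (t - 2)*(t - 1)^2*(t + 2)*(t + 2)
(5) = (a - 3)*(a^3 - 8*a^2 + 19*a - 12) = (a - 3)*(a - 1)*(a^2 - 7*a + 12) = (a - 3)^2*(a - 1)*(a - 4)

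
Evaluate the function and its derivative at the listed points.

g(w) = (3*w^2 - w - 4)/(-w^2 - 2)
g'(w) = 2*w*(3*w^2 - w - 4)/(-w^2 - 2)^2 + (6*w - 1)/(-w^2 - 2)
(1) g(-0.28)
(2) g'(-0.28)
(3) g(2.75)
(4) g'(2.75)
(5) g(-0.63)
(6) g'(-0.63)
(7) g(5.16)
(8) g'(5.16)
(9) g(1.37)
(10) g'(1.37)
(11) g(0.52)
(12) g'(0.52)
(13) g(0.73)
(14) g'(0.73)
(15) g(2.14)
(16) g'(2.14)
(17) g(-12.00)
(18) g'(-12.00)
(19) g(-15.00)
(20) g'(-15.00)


(1) = 1.68
(2) = 1.74
(3) = -1.67
(4) = -0.66
(5) = 0.91
(6) = 2.47
(7) = -2.47
(8) = -0.16
(9) = -0.07
(10) = -1.81
(11) = 1.63
(12) = -1.68
(13) = 1.24
(14) = -2.05
(15) = -1.15
(16) = -1.05
(17) = -3.01
(18) = 0.00
(19) = -3.02
(20) = 0.00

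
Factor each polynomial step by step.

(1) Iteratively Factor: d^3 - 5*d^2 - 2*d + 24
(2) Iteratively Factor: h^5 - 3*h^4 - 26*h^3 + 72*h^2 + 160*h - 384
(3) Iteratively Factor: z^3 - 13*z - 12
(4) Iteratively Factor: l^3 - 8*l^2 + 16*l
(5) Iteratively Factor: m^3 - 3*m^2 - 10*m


(1) = (d + 2)*(d^2 - 7*d + 12) = (d - 4)*(d + 2)*(d - 3)
(2) = (h + 4)*(h^4 - 7*h^3 + 2*h^2 + 64*h - 96) = (h - 4)*(h + 4)*(h^3 - 3*h^2 - 10*h + 24) = (h - 4)^2*(h + 4)*(h^2 + h - 6) = (h - 4)^2*(h - 2)*(h + 4)*(h + 3)
(3) = (z + 1)*(z^2 - z - 12) = (z - 4)*(z + 1)*(z + 3)
(4) = (l - 4)*(l^2 - 4*l) = l*(l - 4)*(l - 4)
(5) = (m + 2)*(m^2 - 5*m) = m*(m + 2)*(m - 5)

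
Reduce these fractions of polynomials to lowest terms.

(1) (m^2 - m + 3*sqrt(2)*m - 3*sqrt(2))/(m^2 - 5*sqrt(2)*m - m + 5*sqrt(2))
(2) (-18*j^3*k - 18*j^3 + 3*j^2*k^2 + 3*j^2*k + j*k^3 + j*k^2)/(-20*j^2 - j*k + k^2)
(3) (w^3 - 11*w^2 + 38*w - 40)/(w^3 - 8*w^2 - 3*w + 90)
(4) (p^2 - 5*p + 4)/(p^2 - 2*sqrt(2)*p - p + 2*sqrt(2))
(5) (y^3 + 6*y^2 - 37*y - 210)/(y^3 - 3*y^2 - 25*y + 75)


(1) = (m + 3*sqrt(2))/(m - 5*sqrt(2))
(2) = (18*j^3*k + 18*j^3 - 3*j^2*k^2 - 3*j^2*k - j*k^3 - j*k^2)/(20*j^2 + j*k - k^2)
(3) = (w^2 - 6*w + 8)/(w^2 - 3*w - 18)
(4) = (p - 4)/(p - 2*sqrt(2))
(5) = (y^2 + y - 42)/(y^2 - 8*y + 15)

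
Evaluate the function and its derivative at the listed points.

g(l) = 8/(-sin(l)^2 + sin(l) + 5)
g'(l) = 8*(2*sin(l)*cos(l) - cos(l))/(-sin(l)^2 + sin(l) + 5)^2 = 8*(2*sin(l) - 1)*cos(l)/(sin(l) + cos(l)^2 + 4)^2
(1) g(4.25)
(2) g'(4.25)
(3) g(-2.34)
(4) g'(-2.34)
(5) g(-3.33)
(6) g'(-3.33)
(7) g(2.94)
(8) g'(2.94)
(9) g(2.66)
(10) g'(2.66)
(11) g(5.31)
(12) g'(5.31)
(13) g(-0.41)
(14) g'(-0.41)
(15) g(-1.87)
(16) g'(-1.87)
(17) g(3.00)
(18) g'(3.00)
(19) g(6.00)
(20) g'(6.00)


(1) = 2.42
(2) = 0.91
(3) = 2.12
(4) = 0.96
(5) = 1.55
(6) = 0.19
(7) = 1.55
(8) = 0.18
(9) = 1.52
(10) = 0.02
(11) = 2.29
(12) = -0.98
(13) = 1.80
(14) = -0.67
(15) = 2.55
(16) = 0.70
(17) = 1.56
(18) = 0.22
(19) = 1.72
(20) = -0.56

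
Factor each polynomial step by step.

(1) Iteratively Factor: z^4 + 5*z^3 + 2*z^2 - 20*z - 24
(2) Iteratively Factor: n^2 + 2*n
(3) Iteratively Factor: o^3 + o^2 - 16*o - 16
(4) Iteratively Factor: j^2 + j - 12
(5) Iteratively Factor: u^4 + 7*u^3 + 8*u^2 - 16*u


(1) = (z + 2)*(z^3 + 3*z^2 - 4*z - 12) = (z + 2)*(z + 3)*(z^2 - 4) = (z - 2)*(z + 2)*(z + 3)*(z + 2)
(2) = (n + 2)*(n)
(3) = (o - 4)*(o^2 + 5*o + 4) = (o - 4)*(o + 1)*(o + 4)
(4) = (j + 4)*(j - 3)
(5) = (u - 1)*(u^3 + 8*u^2 + 16*u) = (u - 1)*(u + 4)*(u^2 + 4*u) = u*(u - 1)*(u + 4)*(u + 4)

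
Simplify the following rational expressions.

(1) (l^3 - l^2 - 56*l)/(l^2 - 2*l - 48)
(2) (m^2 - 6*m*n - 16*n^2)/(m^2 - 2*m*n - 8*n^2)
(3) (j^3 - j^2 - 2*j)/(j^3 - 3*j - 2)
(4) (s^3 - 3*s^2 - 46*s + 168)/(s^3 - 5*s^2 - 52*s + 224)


(1) = (l^2 + 7*l)/(l + 6)
(2) = (m - 8*n)/(m - 4*n)
(3) = j/(j + 1)
(4) = (s - 6)/(s - 8)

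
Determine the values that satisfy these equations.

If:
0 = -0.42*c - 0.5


Then:
c = -1.19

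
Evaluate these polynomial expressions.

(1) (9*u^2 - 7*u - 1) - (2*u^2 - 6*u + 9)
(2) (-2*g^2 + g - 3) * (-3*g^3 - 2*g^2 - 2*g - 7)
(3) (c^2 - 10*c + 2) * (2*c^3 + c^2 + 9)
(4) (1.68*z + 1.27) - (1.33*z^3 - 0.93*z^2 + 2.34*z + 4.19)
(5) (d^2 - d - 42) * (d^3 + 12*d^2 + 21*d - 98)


(1) = 7*u^2 - u - 10
(2) = 6*g^5 + g^4 + 11*g^3 + 18*g^2 - g + 21
(3) = 2*c^5 - 19*c^4 - 6*c^3 + 11*c^2 - 90*c + 18
(4) = -1.33*z^3 + 0.93*z^2 - 0.66*z - 2.92
(5) = d^5 + 11*d^4 - 33*d^3 - 623*d^2 - 784*d + 4116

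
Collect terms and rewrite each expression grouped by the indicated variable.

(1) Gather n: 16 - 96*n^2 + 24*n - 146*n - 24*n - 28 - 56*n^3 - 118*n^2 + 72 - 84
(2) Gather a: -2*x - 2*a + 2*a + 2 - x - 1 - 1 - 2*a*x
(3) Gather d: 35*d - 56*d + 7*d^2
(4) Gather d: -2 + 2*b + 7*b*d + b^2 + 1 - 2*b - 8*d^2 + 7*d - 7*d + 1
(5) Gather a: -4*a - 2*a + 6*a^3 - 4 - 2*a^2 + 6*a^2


(1) = -56*n^3 - 214*n^2 - 146*n - 24
(2) = -2*a*x - 3*x
(3) = 7*d^2 - 21*d
(4) = b^2 + 7*b*d - 8*d^2
(5) = 6*a^3 + 4*a^2 - 6*a - 4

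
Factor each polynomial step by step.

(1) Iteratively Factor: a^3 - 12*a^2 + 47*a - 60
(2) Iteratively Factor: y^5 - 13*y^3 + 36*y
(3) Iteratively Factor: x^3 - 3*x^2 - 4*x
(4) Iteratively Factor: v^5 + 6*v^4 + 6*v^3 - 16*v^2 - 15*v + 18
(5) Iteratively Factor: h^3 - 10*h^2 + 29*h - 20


(1) = (a - 4)*(a^2 - 8*a + 15) = (a - 4)*(a - 3)*(a - 5)
(2) = (y - 2)*(y^4 + 2*y^3 - 9*y^2 - 18*y) = y*(y - 2)*(y^3 + 2*y^2 - 9*y - 18) = y*(y - 2)*(y + 3)*(y^2 - y - 6) = y*(y - 2)*(y + 2)*(y + 3)*(y - 3)
(3) = (x - 4)*(x^2 + x) = x*(x - 4)*(x + 1)
(4) = (v + 3)*(v^4 + 3*v^3 - 3*v^2 - 7*v + 6) = (v - 1)*(v + 3)*(v^3 + 4*v^2 + v - 6) = (v - 1)*(v + 2)*(v + 3)*(v^2 + 2*v - 3) = (v - 1)*(v + 2)*(v + 3)^2*(v - 1)
(5) = (h - 4)*(h^2 - 6*h + 5) = (h - 4)*(h - 1)*(h - 5)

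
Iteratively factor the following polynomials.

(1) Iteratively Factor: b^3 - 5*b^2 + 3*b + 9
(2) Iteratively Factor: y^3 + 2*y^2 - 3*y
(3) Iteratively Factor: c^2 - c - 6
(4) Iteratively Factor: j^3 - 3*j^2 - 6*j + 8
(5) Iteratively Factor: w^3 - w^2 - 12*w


(1) = (b - 3)*(b^2 - 2*b - 3) = (b - 3)*(b + 1)*(b - 3)
(2) = (y + 3)*(y^2 - y) = (y - 1)*(y + 3)*(y)
(3) = (c + 2)*(c - 3)
(4) = (j + 2)*(j^2 - 5*j + 4) = (j - 4)*(j + 2)*(j - 1)
(5) = (w + 3)*(w^2 - 4*w) = w*(w + 3)*(w - 4)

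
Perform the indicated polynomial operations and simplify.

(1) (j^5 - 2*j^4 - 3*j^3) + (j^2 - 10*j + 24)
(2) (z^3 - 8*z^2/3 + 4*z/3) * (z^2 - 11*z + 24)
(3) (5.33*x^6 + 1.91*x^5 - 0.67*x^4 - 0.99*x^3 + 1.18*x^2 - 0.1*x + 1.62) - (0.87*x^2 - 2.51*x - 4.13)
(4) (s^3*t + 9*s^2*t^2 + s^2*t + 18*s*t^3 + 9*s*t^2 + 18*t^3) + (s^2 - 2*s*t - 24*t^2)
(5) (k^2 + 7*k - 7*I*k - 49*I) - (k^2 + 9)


(1) = j^5 - 2*j^4 - 3*j^3 + j^2 - 10*j + 24
(2) = z^5 - 41*z^4/3 + 164*z^3/3 - 236*z^2/3 + 32*z
(3) = 5.33*x^6 + 1.91*x^5 - 0.67*x^4 - 0.99*x^3 + 0.31*x^2 + 2.41*x + 5.75
(4) = s^3*t + 9*s^2*t^2 + s^2*t + s^2 + 18*s*t^3 + 9*s*t^2 - 2*s*t + 18*t^3 - 24*t^2
(5) = 7*k - 7*I*k - 9 - 49*I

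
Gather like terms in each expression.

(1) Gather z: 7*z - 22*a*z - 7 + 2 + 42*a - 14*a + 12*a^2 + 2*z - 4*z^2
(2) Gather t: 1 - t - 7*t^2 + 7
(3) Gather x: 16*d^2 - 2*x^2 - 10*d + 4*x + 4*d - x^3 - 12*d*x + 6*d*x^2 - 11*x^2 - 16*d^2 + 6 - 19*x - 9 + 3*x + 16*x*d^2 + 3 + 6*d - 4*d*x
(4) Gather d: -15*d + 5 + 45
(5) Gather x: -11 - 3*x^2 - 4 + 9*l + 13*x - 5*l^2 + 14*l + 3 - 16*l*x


(1) = 12*a^2 + 28*a - 4*z^2 + z*(9 - 22*a) - 5
(2) = -7*t^2 - t + 8
(3) = -x^3 + x^2*(6*d - 13) + x*(16*d^2 - 16*d - 12)
(4) = 50 - 15*d
(5) = -5*l^2 + 23*l - 3*x^2 + x*(13 - 16*l) - 12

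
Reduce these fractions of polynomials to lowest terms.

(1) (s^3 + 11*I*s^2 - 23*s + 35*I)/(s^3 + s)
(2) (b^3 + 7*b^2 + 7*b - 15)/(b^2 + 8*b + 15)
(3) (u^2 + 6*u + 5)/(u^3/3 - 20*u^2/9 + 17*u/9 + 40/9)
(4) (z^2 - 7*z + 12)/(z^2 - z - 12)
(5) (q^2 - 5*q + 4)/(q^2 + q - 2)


(1) = (s^2 + 12*I*s - 35)/(s^2 + I*s)
(2) = b - 1
(3) = (9*u + 45)/(3*u^2 - 23*u + 40)
(4) = (z - 3)/(z + 3)
(5) = (q - 4)/(q + 2)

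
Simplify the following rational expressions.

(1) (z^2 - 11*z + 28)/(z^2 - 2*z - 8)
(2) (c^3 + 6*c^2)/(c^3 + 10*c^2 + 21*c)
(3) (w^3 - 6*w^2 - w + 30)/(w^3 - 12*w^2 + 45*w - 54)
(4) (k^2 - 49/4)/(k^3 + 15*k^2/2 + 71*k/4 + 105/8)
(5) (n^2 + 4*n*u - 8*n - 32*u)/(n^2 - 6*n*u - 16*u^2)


(1) = (z - 7)/(z + 2)
(2) = (c^2 + 6*c)/(c^2 + 10*c + 21)
(3) = (w^2 - 3*w - 10)/(w^2 - 9*w + 18)
(4) = (4*k - 14)/(4*k^2 + 16*k + 15)
(5) = (-n^2 - 4*n*u + 8*n + 32*u)/(-n^2 + 6*n*u + 16*u^2)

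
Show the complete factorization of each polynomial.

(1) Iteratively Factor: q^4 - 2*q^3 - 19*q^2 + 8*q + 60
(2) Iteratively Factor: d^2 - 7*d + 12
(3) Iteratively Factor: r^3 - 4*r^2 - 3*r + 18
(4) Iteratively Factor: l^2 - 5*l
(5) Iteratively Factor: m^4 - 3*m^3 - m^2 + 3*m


(1) = (q - 5)*(q^3 + 3*q^2 - 4*q - 12) = (q - 5)*(q + 3)*(q^2 - 4) = (q - 5)*(q - 2)*(q + 3)*(q + 2)
(2) = (d - 3)*(d - 4)
(3) = (r + 2)*(r^2 - 6*r + 9) = (r - 3)*(r + 2)*(r - 3)
(4) = (l - 5)*(l)
(5) = (m)*(m^3 - 3*m^2 - m + 3) = m*(m - 3)*(m^2 - 1) = m*(m - 3)*(m - 1)*(m + 1)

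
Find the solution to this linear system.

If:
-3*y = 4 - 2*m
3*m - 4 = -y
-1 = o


Then:
m = 16/11
o = -1
y = -4/11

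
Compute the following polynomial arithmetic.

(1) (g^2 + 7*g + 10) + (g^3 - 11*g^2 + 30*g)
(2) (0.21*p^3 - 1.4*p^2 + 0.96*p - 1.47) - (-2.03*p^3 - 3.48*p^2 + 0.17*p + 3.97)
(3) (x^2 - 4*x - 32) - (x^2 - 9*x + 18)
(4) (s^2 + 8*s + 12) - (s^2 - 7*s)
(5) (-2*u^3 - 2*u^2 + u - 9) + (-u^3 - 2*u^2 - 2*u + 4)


(1) = g^3 - 10*g^2 + 37*g + 10
(2) = 2.24*p^3 + 2.08*p^2 + 0.79*p - 5.44
(3) = 5*x - 50
(4) = 15*s + 12
(5) = -3*u^3 - 4*u^2 - u - 5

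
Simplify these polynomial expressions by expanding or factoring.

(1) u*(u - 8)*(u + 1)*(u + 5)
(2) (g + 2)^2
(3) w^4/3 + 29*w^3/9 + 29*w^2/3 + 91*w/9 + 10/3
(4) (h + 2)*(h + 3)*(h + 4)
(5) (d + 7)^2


(1) = u^4 - 2*u^3 - 43*u^2 - 40*u
(2) = g^2 + 4*g + 4
(3) = (w/3 + 1)*(w + 2/3)*(w + 1)*(w + 5)
(4) = h^3 + 9*h^2 + 26*h + 24
(5) = d^2 + 14*d + 49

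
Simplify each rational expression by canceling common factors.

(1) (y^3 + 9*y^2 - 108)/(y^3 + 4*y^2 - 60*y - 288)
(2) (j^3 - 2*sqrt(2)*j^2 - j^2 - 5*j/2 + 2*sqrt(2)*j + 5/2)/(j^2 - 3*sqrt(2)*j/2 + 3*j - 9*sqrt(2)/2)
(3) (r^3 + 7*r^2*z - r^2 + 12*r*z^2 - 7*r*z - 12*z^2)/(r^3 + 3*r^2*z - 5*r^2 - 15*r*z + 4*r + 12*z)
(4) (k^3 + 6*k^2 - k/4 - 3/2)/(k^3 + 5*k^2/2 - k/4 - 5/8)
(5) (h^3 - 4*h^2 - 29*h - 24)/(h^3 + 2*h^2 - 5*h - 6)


(1) = (y - 3)/(y - 8)
(2) = (4*j^3 + j^2*(-8*sqrt(2) - 4) + j*(-10 + 8*sqrt(2)) + 10)/(4*j^2 + j*(12 - 6*sqrt(2)) - 18*sqrt(2))
(3) = (r + 4*z)/(r - 4)
(4) = (2*k + 12)/(2*k + 5)
(5) = (h - 8)/(h - 2)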